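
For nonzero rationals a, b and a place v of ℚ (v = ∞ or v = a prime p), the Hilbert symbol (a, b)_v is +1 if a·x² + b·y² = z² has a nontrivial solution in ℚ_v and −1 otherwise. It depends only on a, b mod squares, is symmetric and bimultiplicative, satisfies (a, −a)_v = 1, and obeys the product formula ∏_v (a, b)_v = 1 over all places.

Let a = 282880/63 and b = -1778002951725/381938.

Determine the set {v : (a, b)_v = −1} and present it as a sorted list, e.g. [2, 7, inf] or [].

(a, b) ≡ (7735, -2618) mod (ℚ^×)²; places V = {2, 3, 5, 7, 11, 13, 17, 19, 23, ∞}.
(a,b)_19: α=0, u≡14; β=-2, v≡17 (mod 19); (14|19)=-1, (17|19)=+1; sign (−1)^0·-1^-2·+1^0 = +1.
(a,b)_2: α=8, β=-1; u≡7, v≡3 (mod 8); ε(u)ε(v)=1·1, αω(v)=8·1, βω(u)=-1·0; sum ≡ 1  ⇒  -1.
(a,b)_5: α=1, u≡2; β=2, v≡2 (mod 5); (2|5)=-1, (2|5)=-1; sign (−1)^0·-1^2·-1^1 = -1.
(a,b)_∞: sgn(7735)=+, sgn(-2618)=−, so +1.
(a,b)_17: α=1, u≡4; β=1, v≡9 (mod 17); (4|17)=+1, (9|17)=+1; sign (−1)^0·+1^1·+1^1 = +1.
(a,b)_7: α=-1, u≡5; β=3, v≡4 (mod 7); (5|7)=-1, (4|7)=+1; sign (−1)^1·-1^3·+1^-1 = +1.
(a,b)_11: α=0, u≡6; β=1, v≡4 (mod 11); (6|11)=-1, (4|11)=+1; sign (−1)^0·-1^1·+1^0 = -1.
(a,b)_3: α=-2, u≡1; β=8, v≡1 (mod 3); (1|3)=+1, (1|3)=+1; sign (−1)^0·+1^8·+1^-2 = +1.
(a,b)_23: α=0, u≡11; β=-2, v≡18 (mod 23); (11|23)=-1, (18|23)=+1; sign (−1)^0·-1^-2·+1^0 = +1.
(a,b)_13: α=1, u≡1; β=2, v≡11 (mod 13); (1|13)=+1, (11|13)=-1; sign (−1)^0·+1^2·-1^1 = -1.
|Ram(7735, -2618)| = 4, even; anisotropic at {2, 5, 11, 13}.

[2, 5, 11, 13]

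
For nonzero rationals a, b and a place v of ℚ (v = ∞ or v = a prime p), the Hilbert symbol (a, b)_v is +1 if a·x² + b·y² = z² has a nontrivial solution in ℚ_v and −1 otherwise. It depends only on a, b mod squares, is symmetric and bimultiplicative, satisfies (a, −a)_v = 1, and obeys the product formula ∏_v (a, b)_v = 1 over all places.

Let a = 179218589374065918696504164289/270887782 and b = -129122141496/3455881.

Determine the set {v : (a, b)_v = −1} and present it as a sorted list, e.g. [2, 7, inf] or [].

[2, 17, 19, 23]

(a, b) ≡ (22, -44574) mod (ℚ^×)²; places V = {2, 3, 11, 13, 17, 19, 23, 29, 37, 43, ∞}.
(a,b)_43: α=2, u≡32; β=0, v≡31 (mod 43); (32|43)=-1, (31|43)=+1; sign (−1)^0·-1^0·+1^2 = +1.
(a,b)_23: α=2, u≡20; β=3, v≡5 (mod 23); (20|23)=-1, (5|23)=-1; sign (−1)^0·-1^3·-1^2 = -1.
(a,b)_13: α=0, u≡10; β=-4, v≡4 (mod 13); (10|13)=+1, (4|13)=+1; sign (−1)^0·+1^-4·+1^0 = +1.
(a,b)_∞: sgn(22)=+, sgn(-44574)=−, so +1.
(a,b)_37: α=6, u≡23; β=2, v≡11 (mod 37); (23|37)=-1, (11|37)=+1; sign (−1)^0·-1^2·+1^6 = +1.
(a,b)_2: α=-1, β=3; u≡3, v≡1 (mod 8); ε(u)ε(v)=1·0, αω(v)=-1·0, βω(u)=3·1; sum ≡ 1  ⇒  -1.
(a,b)_11: α=-5, u≡6; β=-2, v≡3 (mod 11); (6|11)=-1, (3|11)=+1; sign (−1)^0·-1^-2·+1^-5 = +1.
(a,b)_19: α=4, u≡3; β=1, v≡12 (mod 19); (3|19)=-1, (12|19)=-1; sign (−1)^0·-1^1·-1^4 = -1.
(a,b)_17: α=4, u≡12; β=1, v≡9 (mod 17); (12|17)=-1, (9|17)=+1; sign (−1)^0·-1^1·+1^4 = -1.
(a,b)_3: α=8, u≡1; β=1, v≡1 (mod 3); (1|3)=+1, (1|3)=+1; sign (−1)^0·+1^1·+1^8 = +1.
(a,b)_29: α=-2, u≡6; β=0, v≡20 (mod 29); (6|29)=+1, (20|29)=+1; sign (−1)^0·+1^0·+1^-2 = +1.
Ram(22, -44574) = {2, 17, 19, 23}; no ℚ_2-point on the conic.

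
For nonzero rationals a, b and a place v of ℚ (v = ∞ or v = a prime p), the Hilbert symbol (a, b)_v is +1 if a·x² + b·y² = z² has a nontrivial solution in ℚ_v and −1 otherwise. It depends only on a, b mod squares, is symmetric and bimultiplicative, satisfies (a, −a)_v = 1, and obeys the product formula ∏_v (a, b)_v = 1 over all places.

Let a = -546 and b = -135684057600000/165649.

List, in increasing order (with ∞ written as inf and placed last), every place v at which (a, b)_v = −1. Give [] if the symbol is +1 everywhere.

[2, 7, 13, inf]

Mod squares: a ≡ -546, b ≡ -65. Check v ∈ {∞, 2, 3, 5, 7, 11, 13, 37, 43}.
v=3: a=3^1·(≡1), b=3^2·(≡1) mod 3; (1|3)=+1, (1|3)=+1; (−1)^{1·2·1}·(+1)^2·(+1)^1 = +1.
v=∞: -546 < 0 and -65 < 0  ⇒  (a,b)_∞ = -1.
v=13: a=13^1·(≡10), b=13^1·(≡5) mod 13; (10|13)=+1, (5|13)=-1; (−1)^{1·1·6}·(+1)^1·(-1)^1 = -1.
v=7: a=7^1·(≡6), b=7^2·(≡6) mod 7; (6|7)=-1, (6|7)=-1; (−1)^{1·2·3}·(-1)^2·(-1)^1 = -1.
v=5: a=5^0·(≡4), b=5^5·(≡2) mod 5; (4|5)=+1, (2|5)=-1; (−1)^{0·5·2}·(+1)^5·(-1)^0 = +1.
v=43: a=43^0·(≡13), b=43^2·(≡17) mod 43; (13|43)=+1, (17|43)=+1; (−1)^{0·2·21}·(+1)^2·(+1)^0 = +1.
v=2: v_2(a)=1, v_2(b)=12; units ≡ 7, 7 (mod 8); ε·ε+αω+βω = 1·1+1·0+12·0 ≡ 1  ⇒  (a,b)_2 = -1.
v=11: a=11^0·(≡4), b=11^-2·(≡5) mod 11; (4|11)=+1, (5|11)=+1; (−1)^{0·-2·5}·(+1)^-2·(+1)^0 = +1.
v=37: a=37^0·(≡9), b=37^-2·(≡30) mod 37; (9|37)=+1, (30|37)=+1; (−1)^{0·-2·18}·(+1)^-2·(+1)^0 = +1.
(-546, -65 / ℚ) ramifies at {2, 7, 13, ∞}: a division algebra.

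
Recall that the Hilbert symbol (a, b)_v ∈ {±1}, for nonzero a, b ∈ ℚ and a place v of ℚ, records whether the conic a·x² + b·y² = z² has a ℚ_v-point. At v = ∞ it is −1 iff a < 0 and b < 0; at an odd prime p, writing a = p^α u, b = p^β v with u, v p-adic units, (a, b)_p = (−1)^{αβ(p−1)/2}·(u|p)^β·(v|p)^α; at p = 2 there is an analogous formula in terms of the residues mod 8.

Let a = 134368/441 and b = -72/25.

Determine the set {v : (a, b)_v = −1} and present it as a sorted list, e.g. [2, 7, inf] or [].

(a, b) ≡ (8398, -2) mod (ℚ^×)²; places V = {2, 3, 5, 7, 13, 17, 19, ∞}.
(a,b)_17: α=1, u≡1; β=0, v≡8 (mod 17); (1|17)=+1, (8|17)=+1; sign (−1)^0·+1^0·+1^1 = +1.
(a,b)_19: α=1, u≡1; β=0, v≡7 (mod 19); (1|19)=+1, (7|19)=+1; sign (−1)^0·+1^0·+1^1 = +1.
(a,b)_3: α=-2, u≡1; β=2, v≡1 (mod 3); (1|3)=+1, (1|3)=+1; sign (−1)^0·+1^2·+1^-2 = +1.
(a,b)_∞: sgn(8398)=+, sgn(-2)=−, so +1.
(a,b)_2: α=5, β=3; u≡7, v≡7 (mod 8); ε(u)ε(v)=1·1, αω(v)=5·0, βω(u)=3·0; sum ≡ 1  ⇒  -1.
(a,b)_5: α=0, u≡3; β=-2, v≡3 (mod 5); (3|5)=-1, (3|5)=-1; sign (−1)^0·-1^-2·-1^0 = +1.
(a,b)_13: α=1, u≡12; β=0, v≡7 (mod 13); (12|13)=+1, (7|13)=-1; sign (−1)^0·+1^0·-1^1 = -1.
(a,b)_7: α=-2, u≡5; β=0, v≡3 (mod 7); (5|7)=-1, (3|7)=-1; sign (−1)^0·-1^0·-1^-2 = +1.
Ram(8398, -2) = {2, 13}; no ℚ_2-point on the conic.

[2, 13]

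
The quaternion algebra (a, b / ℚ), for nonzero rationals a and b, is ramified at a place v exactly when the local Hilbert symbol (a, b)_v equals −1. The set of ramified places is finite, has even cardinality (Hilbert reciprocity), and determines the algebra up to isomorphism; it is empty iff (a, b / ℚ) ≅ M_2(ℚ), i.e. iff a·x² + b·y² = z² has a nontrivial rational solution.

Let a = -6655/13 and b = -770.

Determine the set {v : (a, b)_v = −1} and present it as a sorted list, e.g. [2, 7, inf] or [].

(a, b) ≡ (-715, -770) mod (ℚ^×)²; places V = {2, 5, 7, 11, 13, ∞}.
(a,b)_11: α=3, u≡3; β=1, v≡7 (mod 11); (3|11)=+1, (7|11)=-1; sign (−1)^1·+1^1·-1^3 = +1.
(a,b)_∞: sgn(-715)=−, sgn(-770)=−, so -1.
(a,b)_5: α=1, u≡3; β=1, v≡1 (mod 5); (3|5)=-1, (1|5)=+1; sign (−1)^0·-1^1·+1^1 = -1.
(a,b)_2: α=0, β=1; u≡5, v≡7 (mod 8); ε(u)ε(v)=0·1, αω(v)=0·0, βω(u)=1·1; sum ≡ 1  ⇒  -1.
(a,b)_13: α=-1, u≡1; β=0, v≡10 (mod 13); (1|13)=+1, (10|13)=+1; sign (−1)^0·+1^0·+1^-1 = +1.
(a,b)_7: α=0, u≡5; β=1, v≡2 (mod 7); (5|7)=-1, (2|7)=+1; sign (−1)^0·-1^1·+1^0 = -1.
Ram(-715, -770) = {2, 5, 7, ∞}; no ℚ_2-point on the conic.

[2, 5, 7, inf]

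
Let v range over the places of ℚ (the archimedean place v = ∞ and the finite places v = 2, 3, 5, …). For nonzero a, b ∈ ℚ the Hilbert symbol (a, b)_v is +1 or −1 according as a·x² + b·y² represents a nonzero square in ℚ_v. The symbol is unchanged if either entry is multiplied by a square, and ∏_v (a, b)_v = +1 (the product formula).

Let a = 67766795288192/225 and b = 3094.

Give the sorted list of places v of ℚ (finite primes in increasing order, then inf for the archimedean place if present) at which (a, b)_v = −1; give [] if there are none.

[13, 17]

(a, b) ≡ (2618, 3094) mod (ℚ^×)²; places V = {2, 3, 5, 7, 11, 13, 17, ∞}.
(a,b)_2: α=7, β=1; u≡5, v≡3 (mod 8); ε(u)ε(v)=0·1, αω(v)=7·1, βω(u)=1·1; sum ≡ 0  ⇒  +1.
(a,b)_3: α=-2, u≡2; β=0, v≡1 (mod 3); (2|3)=-1, (1|3)=+1; sign (−1)^0·-1^0·+1^-2 = +1.
(a,b)_11: α=1, u≡10; β=0, v≡3 (mod 11); (10|11)=-1, (3|11)=+1; sign (−1)^0·-1^0·+1^1 = +1.
(a,b)_∞: sgn(2618)=+, sgn(3094)=+, so +1.
(a,b)_13: α=4, u≡8; β=1, v≡4 (mod 13); (8|13)=-1, (4|13)=+1; sign (−1)^0·-1^1·+1^4 = -1.
(a,b)_5: α=-2, u≡3; β=0, v≡4 (mod 5); (3|5)=-1, (4|5)=+1; sign (−1)^0·-1^0·+1^-2 = +1.
(a,b)_17: α=3, u≡2; β=1, v≡12 (mod 17); (2|17)=+1, (12|17)=-1; sign (−1)^0·+1^1·-1^3 = -1.
(a,b)_7: α=3, u≡6; β=1, v≡1 (mod 7); (6|7)=-1, (1|7)=+1; sign (−1)^1·-1^1·+1^3 = +1.
Ram(2618, 3094) = {13, 17}; no ℚ_13-point on the conic.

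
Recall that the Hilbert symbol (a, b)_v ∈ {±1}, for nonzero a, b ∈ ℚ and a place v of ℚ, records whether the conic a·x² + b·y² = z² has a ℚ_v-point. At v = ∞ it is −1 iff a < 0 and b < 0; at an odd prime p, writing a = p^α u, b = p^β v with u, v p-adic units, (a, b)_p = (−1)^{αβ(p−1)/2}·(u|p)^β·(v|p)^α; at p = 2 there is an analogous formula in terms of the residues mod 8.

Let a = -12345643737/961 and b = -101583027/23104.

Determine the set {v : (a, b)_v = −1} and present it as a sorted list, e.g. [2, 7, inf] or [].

[23, inf]

Mod squares: a ≡ -12673, b ≡ -1363. Check v ∈ {∞, 2, 3, 7, 13, 19, 23, 29, 31, 47}.
v=3: a=3^2·(≡2), b=3^2·(≡2) mod 3; (2|3)=-1, (2|3)=-1; (−1)^{2·2·1}·(-1)^2·(-1)^2 = +1.
v=31: a=31^-2·(≡26), b=31^0·(≡4) mod 31; (26|31)=-1, (4|31)=+1; (−1)^{-2·0·15}·(-1)^0·(+1)^-2 = +1.
v=23: a=23^1·(≡13), b=23^0·(≡7) mod 23; (13|23)=+1, (7|23)=-1; (−1)^{1·0·11}·(+1)^0·(-1)^1 = -1.
v=47: a=47^2·(≡28), b=47^1·(≡7) mod 47; (28|47)=+1, (7|47)=+1; (−1)^{2·1·23}·(+1)^1·(+1)^2 = +1.
v=13: a=13^0·(≡11), b=13^2·(≡8) mod 13; (11|13)=-1, (8|13)=-1; (−1)^{0·2·6}·(-1)^2·(-1)^0 = +1.
v=∞: -12673 < 0 and -1363 < 0  ⇒  (a,b)_∞ = -1.
v=2: v_2(a)=0, v_2(b)=-6; units ≡ 7, 5 (mod 8); ε·ε+αω+βω = 1·0+0·1+-6·0 ≡ 0  ⇒  (a,b)_2 = +1.
v=19: a=19^1·(≡5), b=19^-2·(≡16) mod 19; (5|19)=+1, (16|19)=+1; (−1)^{1·-2·9}·(+1)^-2·(+1)^1 = +1.
v=7: a=7^2·(≡2), b=7^2·(≡1) mod 7; (2|7)=+1, (1|7)=+1; (−1)^{2·2·3}·(+1)^2·(+1)^2 = +1.
v=29: a=29^1·(≡14), b=29^1·(≡27) mod 29; (14|29)=-1, (27|29)=-1; (−1)^{1·1·14}·(-1)^1·(-1)^1 = +1.
Ram(-12673, -1363) = {23, ∞}; no ℚ_23-point on the conic.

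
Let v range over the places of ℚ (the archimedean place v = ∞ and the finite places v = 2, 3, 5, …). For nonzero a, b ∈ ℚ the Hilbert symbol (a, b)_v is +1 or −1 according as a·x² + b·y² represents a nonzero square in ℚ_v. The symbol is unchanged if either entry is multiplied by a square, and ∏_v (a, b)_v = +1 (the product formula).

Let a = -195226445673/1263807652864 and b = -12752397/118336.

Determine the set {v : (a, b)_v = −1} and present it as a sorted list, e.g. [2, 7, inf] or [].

Mod squares: a ≡ -17, b ≡ -357. Check v ∈ {∞, 2, 3, 7, 17, 19, 43}.
v=3: a=3^14·(≡1), b=3^7·(≡1) mod 3; (1|3)=+1, (1|3)=+1; (−1)^{14·7·1}·(+1)^7·(+1)^14 = +1.
v=43: a=43^-4·(≡33), b=43^-2·(≡32) mod 43; (33|43)=-1, (32|43)=-1; (−1)^{-4·-2·21}·(-1)^-2·(-1)^-4 = +1.
v=19: a=19^-2·(≡14), b=19^0·(≡1) mod 19; (14|19)=-1, (1|19)=+1; (−1)^{-2·0·9}·(-1)^0·(+1)^-2 = +1.
v=2: v_2(a)=-10, v_2(b)=-6; units ≡ 7, 3 (mod 8); ε·ε+αω+βω = 1·1+-10·1+-6·0 ≡ 1  ⇒  (a,b)_2 = -1.
v=7: a=7^4·(≡1), b=7^3·(≡5) mod 7; (1|7)=+1, (5|7)=-1; (−1)^{4·3·3}·(+1)^3·(-1)^4 = +1.
v=17: a=17^1·(≡9), b=17^1·(≡16) mod 17; (9|17)=+1, (16|17)=+1; (−1)^{1·1·8}·(+1)^1·(+1)^1 = +1.
v=∞: -17 < 0 and -357 < 0  ⇒  (a,b)_∞ = -1.
Ram(-17, -357) = {2, ∞}; no ℚ_2-point on the conic.

[2, inf]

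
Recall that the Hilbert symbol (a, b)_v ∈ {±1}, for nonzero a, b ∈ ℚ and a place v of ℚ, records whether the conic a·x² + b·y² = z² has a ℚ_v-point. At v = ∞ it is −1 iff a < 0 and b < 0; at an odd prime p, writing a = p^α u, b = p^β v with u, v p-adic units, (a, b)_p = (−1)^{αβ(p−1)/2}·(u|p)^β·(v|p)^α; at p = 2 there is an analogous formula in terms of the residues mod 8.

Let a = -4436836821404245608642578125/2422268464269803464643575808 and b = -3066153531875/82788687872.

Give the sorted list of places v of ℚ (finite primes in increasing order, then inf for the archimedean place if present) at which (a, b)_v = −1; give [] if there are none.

[37, inf]

Mod squares: a ≡ -74, b ≡ -1702. Check v ∈ {∞, 2, 5, 7, 11, 17, 23, 37}.
v=7: a=7^14·(≡3), b=7^8·(≡3) mod 7; (3|7)=-1, (3|7)=-1; (−1)^{14·8·3}·(-1)^8·(-1)^14 = +1.
v=2: v_2(a)=-35, v_2(b)=-13; units ≡ 3, 5 (mod 8); ε·ε+αω+βω = 1·0+-35·1+-13·1 ≡ 0  ⇒  (a,b)_2 = +1.
v=5: a=5^12·(≡4), b=5^4·(≡2) mod 5; (4|5)=+1, (2|5)=-1; (−1)^{12·4·2}·(+1)^4·(-1)^12 = +1.
v=11: a=11^-2·(≡5), b=11^-2·(≡1) mod 11; (5|11)=+1, (1|11)=+1; (−1)^{-2·-2·5}·(+1)^-2·(+1)^-2 = +1.
v=17: a=17^-12·(≡11), b=17^-4·(≡1) mod 17; (11|17)=-1, (1|17)=+1; (−1)^{-12·-4·8}·(-1)^-4·(+1)^-12 = +1.
v=∞: -74 < 0 and -1702 < 0  ⇒  (a,b)_∞ = -1.
v=37: a=37^3·(≡18), b=37^1·(≡12) mod 37; (18|37)=-1, (12|37)=+1; (−1)^{3·1·18}·(-1)^1·(+1)^3 = -1.
v=23: a=23^2·(≡4), b=23^1·(≡8) mod 23; (4|23)=+1, (8|23)=+1; (−1)^{2·1·11}·(+1)^1·(+1)^2 = +1.
Ram(-74, -1702) = {37, ∞}; no ℚ_37-point on the conic.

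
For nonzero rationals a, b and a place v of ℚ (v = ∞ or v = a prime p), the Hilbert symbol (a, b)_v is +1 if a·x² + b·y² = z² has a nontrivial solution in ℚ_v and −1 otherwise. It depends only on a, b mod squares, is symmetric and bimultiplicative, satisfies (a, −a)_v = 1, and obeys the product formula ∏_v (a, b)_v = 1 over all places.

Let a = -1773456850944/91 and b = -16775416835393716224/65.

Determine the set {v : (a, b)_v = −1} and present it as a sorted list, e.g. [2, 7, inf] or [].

[3, 7, 17, inf]

(a, b) ≡ (-91, -3315) mod (ℚ^×)²; places V = {2, 3, 5, 7, 13, 17, 19, ∞}.
(a,b)_13: α=-1, u≡2; β=-1, v≡11 (mod 13); (2|13)=-1, (11|13)=-1; sign (−1)^0·-1^-1·-1^-1 = +1.
(a,b)_17: α=4, u≡14; β=7, v≡9 (mod 17); (14|17)=-1, (9|17)=+1; sign (−1)^0·-1^7·+1^4 = -1.
(a,b)_3: α=4, u≡2; β=3, v≡2 (mod 3); (2|3)=-1, (2|3)=-1; sign (−1)^0·-1^3·-1^4 = -1.
(a,b)_∞: sgn(-91)=−, sgn(-3315)=−, so -1.
(a,b)_5: α=0, u≡1; β=-1, v≡2 (mod 5); (1|5)=+1, (2|5)=-1; sign (−1)^0·+1^-1·-1^0 = +1.
(a,b)_19: α=0, u≡1; β=2, v≡15 (mod 19); (1|19)=+1, (15|19)=-1; sign (−1)^0·+1^2·-1^0 = +1.
(a,b)_2: α=18, β=22; u≡5, v≡5 (mod 8); ε(u)ε(v)=0·0, αω(v)=18·1, βω(u)=22·1; sum ≡ 0  ⇒  +1.
(a,b)_7: α=-1, u≡2; β=0, v≡5 (mod 7); (2|7)=+1, (5|7)=-1; sign (−1)^0·+1^0·-1^-1 = -1.
(-91, -3315 / ℚ) ramifies at {3, 7, 17, ∞}: a division algebra.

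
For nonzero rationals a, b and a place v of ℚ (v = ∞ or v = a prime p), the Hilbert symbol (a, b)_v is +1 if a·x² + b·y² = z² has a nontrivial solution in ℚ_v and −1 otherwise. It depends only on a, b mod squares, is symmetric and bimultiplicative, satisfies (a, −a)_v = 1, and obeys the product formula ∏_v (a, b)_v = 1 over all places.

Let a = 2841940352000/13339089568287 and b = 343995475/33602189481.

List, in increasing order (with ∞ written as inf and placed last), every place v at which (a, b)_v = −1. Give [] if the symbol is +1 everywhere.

[7, 19]

(a, b) ≡ (665, 19) mod (ℚ^×)²; places V = {2, 3, 5, 7, 19, 23, 29, 37, 41, 43, 47, ∞}.
(a,b)_29: α=-2, u≡19; β=-2, v≡27 (mod 29); (19|29)=-1, (27|29)=-1; sign (−1)^0·-1^-2·-1^-2 = +1.
(a,b)_19: α=1, u≡17; β=1, v≡17 (mod 19); (17|19)=+1, (17|19)=+1; sign (−1)^1·+1^1·+1^1 = -1.
(a,b)_23: α=2, u≡17; β=2, v≡19 (mod 23); (17|23)=-1, (19|23)=-1; sign (−1)^0·-1^2·-1^2 = +1.
(a,b)_47: α=2, u≡21; β=0, v≡41 (mod 47); (21|47)=+1, (41|47)=-1; sign (−1)^0·+1^0·-1^2 = +1.
(a,b)_41: α=-2, u≡21; β=0, v≡26 (mod 41); (21|41)=+1, (26|41)=-1; sign (−1)^0·+1^0·-1^-2 = +1.
(a,b)_7: α=-1, u≡1; β=-4, v≡6 (mod 7); (1|7)=+1, (6|7)=-1; sign (−1)^0·+1^-4·-1^-1 = -1.
(a,b)_43: α=-2, u≡39; β=-2, v≡26 (mod 43); (39|43)=-1, (26|43)=-1; sign (−1)^0·-1^-2·-1^-2 = +1.
(a,b)_3: α=-6, u≡2; β=-2, v≡1 (mod 3); (2|3)=-1, (1|3)=+1; sign (−1)^0·-1^-2·+1^-6 = +1.
(a,b)_2: α=10, β=0; u≡1, v≡3 (mod 8); ε(u)ε(v)=0·1, αω(v)=10·1, βω(u)=0·0; sum ≡ 0  ⇒  +1.
(a,b)_∞: sgn(665)=+, sgn(19)=+, so +1.
(a,b)_5: α=3, u≡3; β=2, v≡4 (mod 5); (3|5)=-1, (4|5)=+1; sign (−1)^0·-1^2·+1^3 = +1.
(a,b)_37: α=0, u≡26; β=2, v≡23 (mod 37); (26|37)=+1, (23|37)=-1; sign (−1)^0·+1^2·-1^0 = +1.
(665, 19 / ℚ) ramifies at {7, 19}: a division algebra.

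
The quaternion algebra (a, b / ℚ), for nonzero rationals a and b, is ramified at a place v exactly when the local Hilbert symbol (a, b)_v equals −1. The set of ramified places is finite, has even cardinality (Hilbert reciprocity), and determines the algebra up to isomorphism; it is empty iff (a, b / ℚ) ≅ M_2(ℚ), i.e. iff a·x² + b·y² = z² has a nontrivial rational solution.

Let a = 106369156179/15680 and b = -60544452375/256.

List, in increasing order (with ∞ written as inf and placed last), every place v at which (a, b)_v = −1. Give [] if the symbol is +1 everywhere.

Mod squares: a ≡ 53295, b ≡ -95. Check v ∈ {∞, 2, 3, 5, 7, 11, 13, 17, 19}.
v=17: a=17^1·(≡14), b=17^2·(≡14) mod 17; (14|17)=-1, (14|17)=-1; (−1)^{1·2·8}·(-1)^2·(-1)^1 = -1.
v=13: a=13^2·(≡5), b=13^0·(≡1) mod 13; (5|13)=-1, (1|13)=+1; (−1)^{2·0·6}·(-1)^0·(+1)^2 = +1.
v=19: a=19^1·(≡12), b=19^1·(≡18) mod 19; (12|19)=-1, (18|19)=-1; (−1)^{1·1·9}·(-1)^1·(-1)^1 = -1.
v=∞: 53295 > 0 and -95 < 0  ⇒  (a,b)_∞ = +1.
v=5: a=5^-1·(≡4), b=5^3·(≡1) mod 5; (4|5)=+1, (1|5)=+1; (−1)^{-1·3·2}·(+1)^3·(+1)^-1 = +1.
v=11: a=11^1·(≡3), b=11^2·(≡3) mod 11; (3|11)=+1, (3|11)=+1; (−1)^{1·2·5}·(+1)^2·(+1)^1 = +1.
v=3: a=3^11·(≡2), b=3^6·(≡1) mod 3; (2|3)=-1, (1|3)=+1; (−1)^{11·6·1}·(-1)^6·(+1)^11 = +1.
v=7: a=7^-2·(≡4), b=7^0·(≡5) mod 7; (4|7)=+1, (5|7)=-1; (−1)^{-2·0·3}·(+1)^0·(-1)^-2 = +1.
v=2: v_2(a)=-6, v_2(b)=-8; units ≡ 7, 1 (mod 8); ε·ε+αω+βω = 1·0+-6·0+-8·0 ≡ 0  ⇒  (a,b)_2 = +1.
|Ram(53295, -95)| = 2, even; anisotropic at {17, 19}.

[17, 19]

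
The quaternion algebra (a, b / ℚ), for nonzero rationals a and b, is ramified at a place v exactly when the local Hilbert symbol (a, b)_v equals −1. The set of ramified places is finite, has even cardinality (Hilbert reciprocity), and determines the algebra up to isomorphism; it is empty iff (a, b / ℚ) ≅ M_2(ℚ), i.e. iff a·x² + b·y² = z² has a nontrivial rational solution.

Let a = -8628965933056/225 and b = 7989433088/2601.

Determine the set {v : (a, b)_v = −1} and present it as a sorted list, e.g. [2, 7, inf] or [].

[7, 23]

Mod squares: a ≡ -259, b ≡ 184667. Check v ∈ {∞, 2, 3, 5, 7, 13, 17, 23, 31, 37}.
v=3: a=3^-2·(≡2), b=3^-2·(≡2) mod 3; (2|3)=-1, (2|3)=-1; (−1)^{-2·-2·1}·(-1)^-2·(-1)^-2 = +1.
v=17: a=17^0·(≡16), b=17^-2·(≡8) mod 17; (16|17)=+1, (8|17)=+1; (−1)^{0·-2·8}·(+1)^-2·(+1)^0 = +1.
v=37: a=37^1·(≡9), b=37^1·(≡33) mod 37; (9|37)=+1, (33|37)=+1; (−1)^{1·1·18}·(+1)^1·(+1)^1 = +1.
v=∞: -259 < 0 and 184667 > 0  ⇒  (a,b)_∞ = +1.
v=5: a=5^-2·(≡1), b=5^0·(≡3) mod 5; (1|5)=+1, (3|5)=-1; (−1)^{-2·0·2}·(+1)^0·(-1)^-2 = +1.
v=13: a=13^0·(≡3), b=13^2·(≡5) mod 13; (3|13)=+1, (5|13)=-1; (−1)^{0·2·6}·(+1)^2·(-1)^0 = +1.
v=7: a=7^1·(≡3), b=7^1·(≡5) mod 7; (3|7)=-1, (5|7)=-1; (−1)^{1·1·3}·(-1)^1·(-1)^1 = -1.
v=2: v_2(a)=16, v_2(b)=8; units ≡ 5, 3 (mod 8); ε·ε+αω+βω = 0·1+16·1+8·1 ≡ 0  ⇒  (a,b)_2 = +1.
v=31: a=31^2·(≡10), b=31^1·(≡20) mod 31; (10|31)=+1, (20|31)=+1; (−1)^{2·1·15}·(+1)^1·(+1)^2 = +1.
v=23: a=23^2·(≡15), b=23^1·(≡1) mod 23; (15|23)=-1, (1|23)=+1; (−1)^{2·1·11}·(-1)^1·(+1)^2 = -1.
(-259, 184667 / ℚ) ramifies at {7, 23}: a division algebra.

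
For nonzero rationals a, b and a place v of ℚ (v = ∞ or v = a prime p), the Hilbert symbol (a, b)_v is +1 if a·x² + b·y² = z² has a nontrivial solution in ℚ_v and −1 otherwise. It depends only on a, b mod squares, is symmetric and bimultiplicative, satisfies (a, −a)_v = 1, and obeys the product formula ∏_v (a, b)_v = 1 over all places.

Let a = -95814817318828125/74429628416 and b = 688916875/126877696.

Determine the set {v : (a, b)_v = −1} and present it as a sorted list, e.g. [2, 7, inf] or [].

[5, 37]

Mod squares: a ≡ -447330, b ≡ 1147. Check v ∈ {∞, 2, 3, 5, 7, 11, 13, 19, 29, 31, 37}.
v=29: a=29^2·(≡22), b=29^0·(≡20) mod 29; (22|29)=+1, (20|29)=+1; (−1)^{2·0·14}·(+1)^0·(+1)^2 = +1.
v=3: a=3^3·(≡2), b=3^0·(≡1) mod 3; (2|3)=-1, (1|3)=+1; (−1)^{3·0·1}·(-1)^0·(+1)^3 = +1.
v=19: a=19^-2·(≡5), b=19^0·(≡4) mod 19; (5|19)=+1, (4|19)=+1; (−1)^{-2·0·9}·(+1)^0·(+1)^-2 = +1.
v=31: a=31^3·(≡2), b=31^3·(≡21) mod 31; (2|31)=+1, (21|31)=-1; (−1)^{3·3·15}·(+1)^3·(-1)^3 = +1.
v=∞: -447330 < 0 and 1147 > 0  ⇒  (a,b)_∞ = +1.
v=11: a=11^-2·(≡2), b=11^-2·(≡9) mod 11; (2|11)=-1, (9|11)=+1; (−1)^{-2·-2·5}·(-1)^-2·(+1)^-2 = +1.
v=2: v_2(a)=-17, v_2(b)=-20; units ≡ 7, 3 (mod 8); ε·ε+αω+βω = 1·1+-17·1+-20·0 ≡ 0  ⇒  (a,b)_2 = +1.
v=5: a=5^7·(≡4), b=5^4·(≡2) mod 5; (4|5)=+1, (2|5)=-1; (−1)^{7·4·2}·(+1)^4·(-1)^7 = -1.
v=37: a=37^1·(≡9), b=37^1·(≡8) mod 37; (9|37)=+1, (8|37)=-1; (−1)^{1·1·18}·(+1)^1·(-1)^1 = -1.
v=13: a=13^-1·(≡9), b=13^0·(≡1) mod 13; (9|13)=+1, (1|13)=+1; (−1)^{-1·0·6}·(+1)^0·(+1)^-1 = +1.
v=7: a=7^2·(≡6), b=7^0·(≡3) mod 7; (6|7)=-1, (3|7)=-1; (−1)^{2·0·3}·(-1)^0·(-1)^2 = +1.
(-447330, 1147 / ℚ) ramifies at {5, 37}: a division algebra.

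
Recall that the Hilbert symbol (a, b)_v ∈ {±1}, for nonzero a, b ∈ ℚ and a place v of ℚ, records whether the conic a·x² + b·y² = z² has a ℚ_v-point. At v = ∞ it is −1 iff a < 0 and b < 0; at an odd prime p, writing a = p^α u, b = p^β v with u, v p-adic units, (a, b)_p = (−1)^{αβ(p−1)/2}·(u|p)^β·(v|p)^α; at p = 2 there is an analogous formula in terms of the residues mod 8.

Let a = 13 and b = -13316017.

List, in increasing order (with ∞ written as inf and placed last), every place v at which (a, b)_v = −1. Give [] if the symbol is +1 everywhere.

[11, 19]

Mod squares: a ≡ 13, b ≡ -78793. Check v ∈ {∞, 2, 11, 13, 19, 29}.
v=2: v_2(a)=0, v_2(b)=0; units ≡ 5, 7 (mod 8); ε·ε+αω+βω = 0·1+0·0+0·1 ≡ 0  ⇒  (a,b)_2 = +1.
v=11: a=11^0·(≡2), b=11^1·(≡3) mod 11; (2|11)=-1, (3|11)=+1; (−1)^{0·1·5}·(-1)^1·(+1)^0 = -1.
v=∞: 13 > 0 and -78793 < 0  ⇒  (a,b)_∞ = +1.
v=29: a=29^0·(≡13), b=29^1·(≡13) mod 29; (13|29)=+1, (13|29)=+1; (−1)^{0·1·14}·(+1)^1·(+1)^0 = +1.
v=19: a=19^0·(≡13), b=19^1·(≡10) mod 19; (13|19)=-1, (10|19)=-1; (−1)^{0·1·9}·(-1)^1·(-1)^0 = -1.
v=13: a=13^1·(≡1), b=13^3·(≡10) mod 13; (1|13)=+1, (10|13)=+1; (−1)^{1·3·6}·(+1)^3·(+1)^1 = +1.
(13, -78793 / ℚ) ramifies at {11, 19}: a division algebra.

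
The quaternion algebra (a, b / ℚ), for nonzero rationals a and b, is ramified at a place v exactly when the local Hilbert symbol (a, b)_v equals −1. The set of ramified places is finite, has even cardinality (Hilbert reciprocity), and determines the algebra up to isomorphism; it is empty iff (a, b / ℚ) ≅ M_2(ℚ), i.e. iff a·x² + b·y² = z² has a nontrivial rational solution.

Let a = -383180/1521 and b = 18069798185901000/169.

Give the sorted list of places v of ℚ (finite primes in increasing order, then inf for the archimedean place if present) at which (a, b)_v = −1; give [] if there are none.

(a, b) ≡ (-1955, 162690) mod (ℚ^×)²; places V = {2, 3, 5, 7, 11, 13, 17, 23, 29, ∞}.
(a,b)_7: α=2, u≡3; β=2, v≡6 (mod 7); (3|7)=-1, (6|7)=-1; sign (−1)^0·-1^2·-1^2 = +1.
(a,b)_5: α=1, u≡4; β=3, v≡2 (mod 5); (4|5)=+1, (2|5)=-1; sign (−1)^0·+1^3·-1^1 = -1.
(a,b)_2: α=2, β=3; u≡5, v≡1 (mod 8); ε(u)ε(v)=0·0, αω(v)=2·0, βω(u)=3·1; sum ≡ 1  ⇒  -1.
(a,b)_17: α=1, u≡13; β=1, v≡4 (mod 17); (13|17)=+1, (4|17)=+1; sign (−1)^0·+1^1·+1^1 = +1.
(a,b)_13: α=-2, u≡11; β=-2, v≡6 (mod 13); (11|13)=-1, (6|13)=-1; sign (−1)^0·-1^-2·-1^-2 = +1.
(a,b)_11: α=0, u≡9; β=1, v≡8 (mod 11); (9|11)=+1, (8|11)=-1; sign (−1)^0·+1^1·-1^0 = +1.
(a,b)_3: α=-2, u≡1; β=5, v≡2 (mod 3); (1|3)=+1, (2|3)=-1; sign (−1)^0·+1^5·-1^-2 = +1.
(a,b)_23: α=1, u≡5; β=4, v≡5 (mod 23); (5|23)=-1, (5|23)=-1; sign (−1)^0·-1^4·-1^1 = -1.
(a,b)_∞: sgn(-1955)=−, sgn(162690)=+, so +1.
(a,b)_29: α=0, u≡2; β=1, v≡7 (mod 29); (2|29)=-1, (7|29)=+1; sign (−1)^0·-1^1·+1^0 = -1.
|Ram(-1955, 162690)| = 4, even; anisotropic at {2, 5, 23, 29}.

[2, 5, 23, 29]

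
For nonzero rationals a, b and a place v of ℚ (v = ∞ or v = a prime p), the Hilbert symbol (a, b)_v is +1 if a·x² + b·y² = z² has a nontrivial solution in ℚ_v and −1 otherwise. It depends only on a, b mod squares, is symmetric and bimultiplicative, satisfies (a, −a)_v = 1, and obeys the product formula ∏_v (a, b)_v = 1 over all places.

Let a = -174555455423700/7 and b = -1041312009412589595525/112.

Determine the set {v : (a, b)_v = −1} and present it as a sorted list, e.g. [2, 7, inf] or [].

[13, 29, 31, inf]

(a, b) ≡ (-445179, -245427) mod (ℚ^×)²; places V = {2, 3, 5, 7, 13, 17, 29, 31, 43, ∞}.
(a,b)_3: α=1, u≡2; β=5, v≡1 (mod 3); (2|3)=-1, (1|3)=+1; sign (−1)^1·-1^5·+1^1 = +1.
(a,b)_7: α=-1, u≡6; β=-1, v≡1 (mod 7); (6|7)=-1, (1|7)=+1; sign (−1)^1·-1^-1·+1^-1 = +1.
(a,b)_31: α=2, u≡26; β=3, v≡14 (mod 31); (26|31)=-1, (14|31)=+1; sign (−1)^0·-1^3·+1^2 = -1.
(a,b)_17: α=1, u≡5; β=2, v≡13 (mod 17); (5|17)=-1, (13|17)=+1; sign (−1)^0·-1^2·+1^1 = +1.
(a,b)_43: α=1, u≡11; β=2, v≡35 (mod 43); (11|43)=+1, (35|43)=+1; sign (−1)^0·+1^2·+1^1 = +1.
(a,b)_2: α=2, β=-4; u≡5, v≡5 (mod 8); ε(u)ε(v)=0·0, αω(v)=2·1, βω(u)=-4·1; sum ≡ 0  ⇒  +1.
(a,b)_13: α=4, u≡5; β=5, v≡9 (mod 13); (5|13)=-1, (9|13)=+1; sign (−1)^0·-1^5·+1^4 = -1.
(a,b)_29: α=1, u≡17; β=1, v≡16 (mod 29); (17|29)=-1, (16|29)=+1; sign (−1)^0·-1^1·+1^1 = -1.
(a,b)_∞: sgn(-445179)=−, sgn(-245427)=−, so -1.
(a,b)_5: α=2, u≡1; β=2, v≡2 (mod 5); (1|5)=+1, (2|5)=-1; sign (−1)^0·+1^2·-1^2 = +1.
Ram(-445179, -245427) = {13, 29, 31, ∞}; no ℚ_13-point on the conic.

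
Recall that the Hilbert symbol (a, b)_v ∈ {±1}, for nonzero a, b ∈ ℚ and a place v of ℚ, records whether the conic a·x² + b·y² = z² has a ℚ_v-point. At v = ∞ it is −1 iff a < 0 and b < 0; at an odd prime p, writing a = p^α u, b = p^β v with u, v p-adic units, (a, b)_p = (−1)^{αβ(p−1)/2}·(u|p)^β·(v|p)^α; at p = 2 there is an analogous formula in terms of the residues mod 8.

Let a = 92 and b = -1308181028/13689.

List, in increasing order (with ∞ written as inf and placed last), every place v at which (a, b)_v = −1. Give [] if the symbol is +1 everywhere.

[2, 23, 31, 37]

Mod squares: a ≡ 23, b ≡ -12617. Check v ∈ {∞, 2, 3, 7, 11, 13, 23, 31, 37}.
v=11: a=11^0·(≡4), b=11^1·(≡10) mod 11; (4|11)=+1, (10|11)=-1; (−1)^{0·1·5}·(+1)^1·(-1)^0 = +1.
v=2: v_2(a)=2, v_2(b)=2; units ≡ 7, 7 (mod 8); ε·ε+αω+βω = 1·1+2·0+2·0 ≡ 1  ⇒  (a,b)_2 = -1.
v=13: a=13^0·(≡1), b=13^-2·(≡5) mod 13; (1|13)=+1, (5|13)=-1; (−1)^{0·-2·6}·(+1)^-2·(-1)^0 = +1.
v=7: a=7^0·(≡1), b=7^2·(≡2) mod 7; (1|7)=+1, (2|7)=+1; (−1)^{0·2·3}·(+1)^2·(+1)^0 = +1.
v=31: a=31^0·(≡30), b=31^1·(≡30) mod 31; (30|31)=-1, (30|31)=-1; (−1)^{0·1·15}·(-1)^1·(-1)^0 = -1.
v=3: a=3^0·(≡2), b=3^-4·(≡1) mod 3; (2|3)=-1, (1|3)=+1; (−1)^{0·-4·1}·(-1)^-4·(+1)^0 = +1.
v=23: a=23^1·(≡4), b=23^2·(≡7) mod 23; (4|23)=+1, (7|23)=-1; (−1)^{1·2·11}·(+1)^2·(-1)^1 = -1.
v=∞: 23 > 0 and -12617 < 0  ⇒  (a,b)_∞ = +1.
v=37: a=37^0·(≡18), b=37^1·(≡6) mod 37; (18|37)=-1, (6|37)=-1; (−1)^{0·1·18}·(-1)^1·(-1)^0 = -1.
(23, -12617 / ℚ) ramifies at {2, 23, 31, 37}: a division algebra.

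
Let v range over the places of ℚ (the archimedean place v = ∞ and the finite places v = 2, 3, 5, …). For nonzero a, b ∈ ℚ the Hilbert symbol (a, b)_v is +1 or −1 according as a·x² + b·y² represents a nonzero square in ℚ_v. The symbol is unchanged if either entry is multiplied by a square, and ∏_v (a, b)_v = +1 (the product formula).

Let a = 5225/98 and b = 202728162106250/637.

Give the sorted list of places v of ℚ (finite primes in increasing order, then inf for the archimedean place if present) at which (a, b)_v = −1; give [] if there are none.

(a, b) ≡ (418, 2210) mod (ℚ^×)²; places V = {2, 5, 7, 11, 13, 17, 19, ∞}.
(a,b)_2: α=-1, β=1; u≡1, v≡1 (mod 8); ε(u)ε(v)=0·0, αω(v)=-1·0, βω(u)=1·0; sum ≡ 0  ⇒  +1.
(a,b)_11: α=1, u≡9; β=4, v≡7 (mod 11); (9|11)=+1, (7|11)=-1; sign (−1)^0·+1^4·-1^1 = -1.
(a,b)_13: α=0, u≡11; β=-1, v≡4 (mod 13); (11|13)=-1, (4|13)=+1; sign (−1)^0·-1^-1·+1^0 = -1.
(a,b)_7: α=-2, u≡5; β=-2, v≡3 (mod 7); (5|7)=-1, (3|7)=-1; sign (−1)^0·-1^-2·-1^-2 = +1.
(a,b)_∞: sgn(418)=+, sgn(2210)=+, so +1.
(a,b)_17: α=0, u≡7; β=1, v≡3 (mod 17); (7|17)=-1, (3|17)=-1; sign (−1)^0·-1^1·-1^0 = -1.
(a,b)_19: α=1, u≡3; β=4, v≡6 (mod 19); (3|19)=-1, (6|19)=+1; sign (−1)^0·-1^4·+1^1 = +1.
(a,b)_5: α=2, u≡3; β=5, v≡2 (mod 5); (3|5)=-1, (2|5)=-1; sign (−1)^0·-1^5·-1^2 = -1.
Ram(418, 2210) = {5, 11, 13, 17}; no ℚ_5-point on the conic.

[5, 11, 13, 17]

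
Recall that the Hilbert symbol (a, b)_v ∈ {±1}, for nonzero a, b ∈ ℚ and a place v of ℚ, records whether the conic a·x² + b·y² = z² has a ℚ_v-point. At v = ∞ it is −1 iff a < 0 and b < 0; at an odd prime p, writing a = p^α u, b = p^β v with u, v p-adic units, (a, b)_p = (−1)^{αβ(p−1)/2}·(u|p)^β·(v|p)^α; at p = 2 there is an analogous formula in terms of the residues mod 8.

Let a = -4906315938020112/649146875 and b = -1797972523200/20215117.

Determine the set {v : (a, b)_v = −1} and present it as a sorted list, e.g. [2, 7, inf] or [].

Mod squares: a ≡ -3380195, b ≡ -676039. Check v ∈ {∞, 2, 3, 5, 7, 11, 13, 17, 19, 23, 29, 43}.
v=2: v_2(a)=4, v_2(b)=6; units ≡ 5, 1 (mod 8); ε·ε+αω+βω = 0·0+4·0+6·1 ≡ 0  ⇒  (a,b)_2 = +1.
v=23: a=23^3·(≡22), b=23^1·(≡4) mod 23; (22|23)=-1, (4|23)=+1; (−1)^{3·1·11}·(-1)^1·(+1)^3 = +1.
v=11: a=11^2·(≡8), b=11^0·(≡7) mod 11; (8|11)=-1, (7|11)=-1; (−1)^{2·0·5}·(-1)^0·(-1)^2 = +1.
v=17: a=17^1·(≡10), b=17^1·(≡8) mod 17; (10|17)=-1, (8|17)=+1; (−1)^{1·1·8}·(-1)^1·(+1)^1 = -1.
v=43: a=43^0·(≡11), b=43^-2·(≡39) mod 43; (11|43)=+1, (39|43)=-1; (−1)^{0·-2·21}·(+1)^-2·(-1)^0 = +1.
v=7: a=7^5·(≡5), b=7^5·(≡2) mod 7; (5|7)=-1, (2|7)=+1; (−1)^{5·5·3}·(-1)^5·(+1)^5 = +1.
v=19: a=19^-1·(≡7), b=19^1·(≡9) mod 19; (7|19)=+1, (9|19)=+1; (−1)^{-1·1·9}·(+1)^1·(+1)^-1 = -1.
v=29: a=29^-2·(≡13), b=29^-2·(≡1) mod 29; (13|29)=+1, (1|29)=+1; (−1)^{-2·-2·14}·(+1)^-2·(+1)^-2 = +1.
v=3: a=3^6·(≡1), b=3^2·(≡2) mod 3; (1|3)=+1, (2|3)=-1; (−1)^{6·2·1}·(+1)^2·(-1)^6 = +1.
v=5: a=5^-5·(≡4), b=5^2·(≡1) mod 5; (4|5)=+1, (1|5)=+1; (−1)^{-5·2·2}·(+1)^2·(+1)^-5 = +1.
v=13: a=13^-1·(≡6), b=13^-1·(≡4) mod 13; (6|13)=-1, (4|13)=+1; (−1)^{-1·-1·6}·(-1)^-1·(+1)^-1 = -1.
v=∞: -3380195 < 0 and -676039 < 0  ⇒  (a,b)_∞ = -1.
(-3380195, -676039 / ℚ) ramifies at {13, 17, 19, ∞}: a division algebra.

[13, 17, 19, inf]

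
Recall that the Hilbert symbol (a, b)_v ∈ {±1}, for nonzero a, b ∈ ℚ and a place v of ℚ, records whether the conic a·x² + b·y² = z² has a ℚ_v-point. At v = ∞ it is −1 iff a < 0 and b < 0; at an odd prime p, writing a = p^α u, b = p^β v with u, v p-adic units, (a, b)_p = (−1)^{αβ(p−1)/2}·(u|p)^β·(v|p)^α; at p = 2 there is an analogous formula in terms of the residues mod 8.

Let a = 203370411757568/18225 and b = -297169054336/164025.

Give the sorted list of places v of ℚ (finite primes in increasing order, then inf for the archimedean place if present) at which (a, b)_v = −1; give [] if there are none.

(a, b) ≡ (17, -154) mod (ℚ^×)²; places V = {2, 3, 5, 7, 11, 17, 19, ∞}.
(a,b)_∞: sgn(17)=+, sgn(-154)=−, so +1.
(a,b)_7: α=0, u≡5; β=1, v≡5 (mod 7); (5|7)=-1, (5|7)=-1; sign (−1)^0·-1^1·-1^0 = -1.
(a,b)_19: α=0, u≡6; β=2, v≡17 (mod 19); (6|19)=+1, (17|19)=+1; sign (−1)^0·+1^2·+1^0 = +1.
(a,b)_17: α=7, u≡15; β=4, v≡15 (mod 17); (15|17)=+1, (15|17)=+1; sign (−1)^0·+1^4·+1^7 = +1.
(a,b)_11: α=2, u≡6; β=1, v≡6 (mod 11); (6|11)=-1, (6|11)=-1; sign (−1)^0·-1^1·-1^2 = -1.
(a,b)_2: α=12, β=7; u≡1, v≡3 (mod 8); ε(u)ε(v)=0·1, αω(v)=12·1, βω(u)=7·0; sum ≡ 0  ⇒  +1.
(a,b)_3: α=-6, u≡2; β=-8, v≡2 (mod 3); (2|3)=-1, (2|3)=-1; sign (−1)^0·-1^-8·-1^-6 = +1.
(a,b)_5: α=-2, u≡2; β=-2, v≡4 (mod 5); (2|5)=-1, (4|5)=+1; sign (−1)^0·-1^-2·+1^-2 = +1.
|Ram(17, -154)| = 2, even; anisotropic at {7, 11}.

[7, 11]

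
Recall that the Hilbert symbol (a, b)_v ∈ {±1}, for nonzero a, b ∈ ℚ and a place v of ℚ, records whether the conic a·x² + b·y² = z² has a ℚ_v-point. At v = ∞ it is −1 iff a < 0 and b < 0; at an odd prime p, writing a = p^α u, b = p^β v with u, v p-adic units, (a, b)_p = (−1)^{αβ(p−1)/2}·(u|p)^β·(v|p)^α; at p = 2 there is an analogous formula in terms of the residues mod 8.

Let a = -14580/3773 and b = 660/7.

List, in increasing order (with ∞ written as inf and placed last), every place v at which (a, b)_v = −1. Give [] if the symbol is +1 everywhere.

[2, 3, 5, 7]

Mod squares: a ≡ -385, b ≡ 1155. Check v ∈ {∞, 2, 3, 5, 7, 11}.
v=3: a=3^6·(≡2), b=3^1·(≡1) mod 3; (2|3)=-1, (1|3)=+1; (−1)^{6·1·1}·(-1)^1·(+1)^6 = -1.
v=7: a=7^-3·(≡2), b=7^-1·(≡2) mod 7; (2|7)=+1, (2|7)=+1; (−1)^{-3·-1·3}·(+1)^-1·(+1)^-3 = -1.
v=2: v_2(a)=2, v_2(b)=2; units ≡ 7, 3 (mod 8); ε·ε+αω+βω = 1·1+2·1+2·0 ≡ 1  ⇒  (a,b)_2 = -1.
v=5: a=5^1·(≡3), b=5^1·(≡1) mod 5; (3|5)=-1, (1|5)=+1; (−1)^{1·1·2}·(-1)^1·(+1)^1 = -1.
v=11: a=11^-1·(≡3), b=11^1·(≡7) mod 11; (3|11)=+1, (7|11)=-1; (−1)^{-1·1·5}·(+1)^1·(-1)^-1 = +1.
v=∞: -385 < 0 and 1155 > 0  ⇒  (a,b)_∞ = +1.
(-385, 1155 / ℚ) ramifies at {2, 3, 5, 7}: a division algebra.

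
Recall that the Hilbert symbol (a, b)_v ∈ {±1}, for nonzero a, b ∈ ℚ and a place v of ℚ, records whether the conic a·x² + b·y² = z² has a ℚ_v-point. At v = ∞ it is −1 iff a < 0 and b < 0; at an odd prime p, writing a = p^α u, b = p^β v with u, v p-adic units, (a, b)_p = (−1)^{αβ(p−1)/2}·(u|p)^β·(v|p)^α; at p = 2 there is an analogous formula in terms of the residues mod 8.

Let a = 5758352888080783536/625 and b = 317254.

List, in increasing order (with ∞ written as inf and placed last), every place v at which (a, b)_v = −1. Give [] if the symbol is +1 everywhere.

[13, 31]

Mod squares: a ≡ 611, b ≡ 317254. Check v ∈ {∞, 2, 3, 5, 7, 13, 17, 31, 43, 47}.
v=13: a=13^1·(≡8), b=13^0·(≡2) mod 13; (8|13)=-1, (2|13)=-1; (−1)^{1·0·6}·(-1)^0·(-1)^1 = -1.
v=5: a=5^-4·(≡1), b=5^0·(≡4) mod 5; (1|5)=+1, (4|5)=+1; (−1)^{-4·0·2}·(+1)^0·(+1)^-4 = +1.
v=7: a=7^2·(≡1), b=7^1·(≡4) mod 7; (1|7)=+1, (4|7)=+1; (−1)^{2·1·3}·(+1)^1·(+1)^2 = +1.
v=31: a=31^2·(≡29), b=31^1·(≡4) mod 31; (29|31)=-1, (4|31)=+1; (−1)^{2·1·15}·(-1)^1·(+1)^2 = -1.
v=17: a=17^4·(≡4), b=17^1·(≡13) mod 17; (4|17)=+1, (13|17)=+1; (−1)^{4·1·8}·(+1)^1·(+1)^4 = +1.
v=3: a=3^4·(≡2), b=3^0·(≡1) mod 3; (2|3)=-1, (1|3)=+1; (−1)^{4·0·1}·(-1)^0·(+1)^4 = +1.
v=47: a=47^1·(≡44), b=47^0·(≡4) mod 47; (44|47)=-1, (4|47)=+1; (−1)^{1·0·23}·(-1)^0·(+1)^1 = +1.
v=2: v_2(a)=4, v_2(b)=1; units ≡ 3, 3 (mod 8); ε·ε+αω+βω = 1·1+4·1+1·1 ≡ 0  ⇒  (a,b)_2 = +1.
v=∞: 611 > 0 and 317254 > 0  ⇒  (a,b)_∞ = +1.
v=43: a=43^2·(≡10), b=43^1·(≡25) mod 43; (10|43)=+1, (25|43)=+1; (−1)^{2·1·21}·(+1)^1·(+1)^2 = +1.
Ram(611, 317254) = {13, 31}; no ℚ_13-point on the conic.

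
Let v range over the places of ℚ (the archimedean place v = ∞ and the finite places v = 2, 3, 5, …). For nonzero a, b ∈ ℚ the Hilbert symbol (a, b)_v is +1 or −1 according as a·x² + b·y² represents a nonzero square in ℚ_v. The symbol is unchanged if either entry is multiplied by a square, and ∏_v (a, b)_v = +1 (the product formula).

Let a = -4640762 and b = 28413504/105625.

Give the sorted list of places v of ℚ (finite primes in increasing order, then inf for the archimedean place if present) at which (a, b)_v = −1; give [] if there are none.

Mod squares: a ≡ -16058, b ≡ 609. Check v ∈ {∞, 2, 3, 5, 7, 13, 17, 29, 31, 37}.
v=29: a=29^0·(≡21), b=29^1·(≡14) mod 29; (21|29)=-1, (14|29)=-1; (−1)^{0·1·14}·(-1)^1·(-1)^0 = -1.
v=3: a=3^0·(≡1), b=3^7·(≡2) mod 3; (1|3)=+1, (2|3)=-1; (−1)^{0·7·1}·(+1)^7·(-1)^0 = +1.
v=7: a=7^1·(≡4), b=7^1·(≡5) mod 7; (4|7)=+1, (5|7)=-1; (−1)^{1·1·3}·(+1)^1·(-1)^1 = +1.
v=∞: -16058 < 0 and 609 > 0  ⇒  (a,b)_∞ = +1.
v=17: a=17^2·(≡7), b=17^0·(≡11) mod 17; (7|17)=-1, (11|17)=-1; (−1)^{2·0·8}·(-1)^0·(-1)^2 = +1.
v=5: a=5^0·(≡3), b=5^-4·(≡1) mod 5; (3|5)=-1, (1|5)=+1; (−1)^{0·-4·2}·(-1)^-4·(+1)^0 = +1.
v=31: a=31^1·(≡28), b=31^0·(≡18) mod 31; (28|31)=+1, (18|31)=+1; (−1)^{1·0·15}·(+1)^0·(+1)^1 = +1.
v=2: v_2(a)=1, v_2(b)=6; units ≡ 3, 1 (mod 8); ε·ε+αω+βω = 1·0+1·0+6·1 ≡ 0  ⇒  (a,b)_2 = +1.
v=37: a=37^1·(≡4), b=37^0·(≡35) mod 37; (4|37)=+1, (35|37)=-1; (−1)^{1·0·18}·(+1)^0·(-1)^1 = -1.
v=13: a=13^0·(≡4), b=13^-2·(≡2) mod 13; (4|13)=+1, (2|13)=-1; (−1)^{0·-2·6}·(+1)^-2·(-1)^0 = +1.
Ram(-16058, 609) = {29, 37}; no ℚ_29-point on the conic.

[29, 37]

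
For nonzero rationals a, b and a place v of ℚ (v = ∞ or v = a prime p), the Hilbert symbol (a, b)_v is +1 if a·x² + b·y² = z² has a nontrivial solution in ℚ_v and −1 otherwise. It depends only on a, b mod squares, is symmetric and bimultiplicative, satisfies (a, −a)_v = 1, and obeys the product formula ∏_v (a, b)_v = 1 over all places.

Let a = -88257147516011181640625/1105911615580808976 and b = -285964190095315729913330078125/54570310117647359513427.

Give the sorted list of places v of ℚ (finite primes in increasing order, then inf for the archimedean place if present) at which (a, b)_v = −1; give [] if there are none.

Mod squares: a ≡ -274505, b ≡ -164703. Check v ∈ {∞, 2, 3, 5, 7, 11, 19, 23, 31, 37}.
v=19: a=19^-4·(≡9), b=19^-6·(≡8) mod 19; (9|19)=+1, (8|19)=-1; (−1)^{-4·-6·9}·(+1)^-6·(-1)^-4 = +1.
v=3: a=3^-18·(≡1), b=3^-25·(≡2) mod 3; (1|3)=+1, (2|3)=-1; (−1)^{-18·-25·1}·(+1)^-25·(-1)^-18 = +1.
v=2: v_2(a)=-4, v_2(b)=0; units ≡ 7, 1 (mod 8); ε·ε+αω+βω = 1·0+-4·0+0·0 ≡ 0  ⇒  (a,b)_2 = +1.
v=5: a=5^11·(≡1), b=5^14·(≡3) mod 5; (1|5)=+1, (3|5)=-1; (−1)^{11·14·2}·(+1)^14·(-1)^11 = -1.
v=31: a=31^1·(≡12), b=31^1·(≡1) mod 31; (12|31)=-1, (1|31)=+1; (−1)^{1·1·15}·(-1)^1·(+1)^1 = +1.
v=7: a=7^7·(≡5), b=7^9·(≡6) mod 7; (5|7)=-1, (6|7)=-1; (−1)^{7·9·3}·(-1)^9·(-1)^7 = -1.
v=37: a=37^-2·(≡14), b=37^-2·(≡33) mod 37; (14|37)=-1, (33|37)=+1; (−1)^{-2·-2·18}·(-1)^-2·(+1)^-2 = +1.
v=11: a=11^1·(≡1), b=11^1·(≡3) mod 11; (1|11)=+1, (3|11)=+1; (−1)^{1·1·5}·(+1)^1·(+1)^1 = -1.
v=23: a=23^5·(≡13), b=23^7·(≡11) mod 23; (13|23)=+1, (11|23)=-1; (−1)^{5·7·11}·(+1)^7·(-1)^5 = +1.
v=∞: -274505 < 0 and -164703 < 0  ⇒  (a,b)_∞ = -1.
(-274505, -164703 / ℚ) ramifies at {5, 7, 11, ∞}: a division algebra.

[5, 7, 11, inf]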